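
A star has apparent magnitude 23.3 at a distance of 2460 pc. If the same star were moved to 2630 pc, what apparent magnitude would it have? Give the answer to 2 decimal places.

m ≈ 23.45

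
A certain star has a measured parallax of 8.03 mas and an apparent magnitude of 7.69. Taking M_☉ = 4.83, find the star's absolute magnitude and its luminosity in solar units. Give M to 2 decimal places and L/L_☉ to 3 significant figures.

M ≈ 2.21; L/L_☉ ≈ 11.1

d = 1/p = 1000/8.03 mas = 124.5 pc
M = m − 5 log₁₀ d + 5 = 7.69 − 5·2.0953 + 5 = 2.214
M − M_☉ = 2.214 − 4.83 = -2.616
L/L_☉ = 10^(−0.4 × -2.616) = 11.13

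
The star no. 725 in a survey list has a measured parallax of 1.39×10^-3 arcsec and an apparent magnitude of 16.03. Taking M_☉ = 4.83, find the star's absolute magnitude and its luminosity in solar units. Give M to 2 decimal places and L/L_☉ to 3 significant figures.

d = 1/p = 1/1.39×10^-3″ = 719.4 pc
M = m − 5 log₁₀ d + 5 = 16.03 − 5·2.8570 + 5 = 6.745
M − M_☉ = 6.745 − 4.83 = 1.915
L/L_☉ = 10^(−0.4 × 1.915) = 0.1714

M ≈ 6.75; L/L_☉ ≈ 0.171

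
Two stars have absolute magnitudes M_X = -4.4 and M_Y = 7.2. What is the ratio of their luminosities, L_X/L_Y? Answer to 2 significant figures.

ΔM = M_X − M_Y = -11.6
L_X/L_Y = 10^(−0.4 ΔM) = 10^4.640 = 43650

L_X/L_Y ≈ 44000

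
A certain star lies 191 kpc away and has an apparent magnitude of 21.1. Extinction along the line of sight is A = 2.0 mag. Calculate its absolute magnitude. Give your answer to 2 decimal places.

d = 191 kpc = 191000 pc
5 log₁₀(d/10 pc) = 5 log₁₀(191000) − 5 = 21.405
M = m − 5 log₁₀(d/10) − A = 21.1 − 21.405 − 2.0 = -2.305

M ≈ -2.31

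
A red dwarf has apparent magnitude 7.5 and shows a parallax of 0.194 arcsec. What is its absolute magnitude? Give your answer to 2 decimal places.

d = 1/p = 1/0.194″ = 5.155 pc
5 log₁₀(d/10 pc) = 5 log₁₀(5.155) − 5 = -1.439
M = m − 5 log₁₀(d/10) = 7.5 + 1.439 = 8.939

M ≈ 8.94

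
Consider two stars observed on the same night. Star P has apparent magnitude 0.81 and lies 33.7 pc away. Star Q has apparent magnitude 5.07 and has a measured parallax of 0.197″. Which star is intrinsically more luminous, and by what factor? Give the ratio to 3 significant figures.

Star P: M = m − 5 log₁₀ d + 5 = 0.81 − 5·1.5276 + 5 = -1.828
Star Q: d = 1/p = 1/0.197″ = 5.076 pc
Star Q: M = m − 5 log₁₀ d + 5 = 5.07 − 5·0.7055 + 5 = 6.542
ΔM = M_P − M_Q = -1.828 − (6.542) = -8.370; smaller M is more luminous → Star P.
L ratio = 10^(0.4 |ΔM|) = 10^3.348 = 2229

Star P is more luminous, by a factor of 2230.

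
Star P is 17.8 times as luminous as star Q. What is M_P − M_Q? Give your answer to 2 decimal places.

M_P − M_Q ≈ -3.13

Pogson: ΔM = −2.5 log₁₀(ratio) = −2.5 log₁₀(17.8) = −2.5 × 1.2504 = -3.126
Star P is brighter, so it has the smaller magnitude: the difference is negative.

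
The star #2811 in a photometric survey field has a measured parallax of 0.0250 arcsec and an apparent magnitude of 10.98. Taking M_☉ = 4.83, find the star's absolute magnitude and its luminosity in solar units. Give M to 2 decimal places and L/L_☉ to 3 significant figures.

d = 1/p = 1/0.0250″ = 40.00 pc
M = m − 5 log₁₀ d + 5 = 10.98 − 5·1.6021 + 5 = 7.970
M − M_☉ = 7.970 − 4.83 = 3.140
L/L_☉ = 10^(−0.4 × 3.140) = 0.05548

M ≈ 7.97; L/L_☉ ≈ 0.0555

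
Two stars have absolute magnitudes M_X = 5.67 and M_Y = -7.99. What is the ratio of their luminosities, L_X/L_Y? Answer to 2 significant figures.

L_X/L_Y ≈ 3.4×10^-6

ΔM = M_X − M_Y = 13.66
L_X/L_Y = 10^(−0.4 ΔM) = 10^-5.464 = 3.436×10^-6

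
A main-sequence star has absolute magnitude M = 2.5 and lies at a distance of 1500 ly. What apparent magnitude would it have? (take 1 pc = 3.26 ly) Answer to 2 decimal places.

m ≈ 10.81

d = 1500 ly / 3.26 = 460.1 pc
m = M + 5 log₁₀ d − 5 = 2.5 + 5·2.6629 − 5 = 10.814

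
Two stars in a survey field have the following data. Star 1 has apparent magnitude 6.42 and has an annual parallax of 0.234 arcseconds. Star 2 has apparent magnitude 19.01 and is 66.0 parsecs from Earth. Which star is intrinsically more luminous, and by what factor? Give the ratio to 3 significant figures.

Star 1: d = 1/p = 1/0.234″ = 4.274 pc
Star 1: M = m − 5 log₁₀ d + 5 = 6.42 − 5·0.6308 + 5 = 8.266
Star 2: M = m − 5 log₁₀ d + 5 = 19.01 − 5·1.8195 + 5 = 14.912
ΔM = M_1 − M_2 = 8.266 − (14.912) = -6.646; smaller M is more luminous → Star 1.
L ratio = 10^(0.4 |ΔM|) = 10^2.658 = 455.5

Star 1 is more luminous, by a factor of 455.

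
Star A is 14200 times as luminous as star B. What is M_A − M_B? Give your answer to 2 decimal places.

Pogson: ΔM = −2.5 log₁₀(ratio) = −2.5 log₁₀(14200) = −2.5 × 4.1523 = -10.381
Star A is brighter, so it has the smaller magnitude: the difference is negative.

M_A − M_B ≈ -10.38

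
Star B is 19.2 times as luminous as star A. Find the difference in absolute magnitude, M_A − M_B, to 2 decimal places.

Pogson: ΔM = −2.5 log₁₀(ratio) = −2.5 log₁₀(19.2) = −2.5 × 1.2833 = -3.208
Star B is brighter so has the smaller magnitude: M_A − M_B is positive.

M_A − M_B ≈ 3.21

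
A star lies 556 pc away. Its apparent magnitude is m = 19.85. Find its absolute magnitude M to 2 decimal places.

M ≈ 11.12

5 log₁₀(d/10 pc) = 5 log₁₀(556.0) − 5 = 8.725
M = m − 5 log₁₀(d/10) = 19.85 − 8.725 = 11.125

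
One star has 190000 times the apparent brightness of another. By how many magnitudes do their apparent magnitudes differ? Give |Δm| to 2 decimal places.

|Δm| ≈ 13.20

Pogson: Δm = −2.5 log₁₀(ratio) = −2.5 log₁₀(190000) = −2.5 × 5.2788 = -13.197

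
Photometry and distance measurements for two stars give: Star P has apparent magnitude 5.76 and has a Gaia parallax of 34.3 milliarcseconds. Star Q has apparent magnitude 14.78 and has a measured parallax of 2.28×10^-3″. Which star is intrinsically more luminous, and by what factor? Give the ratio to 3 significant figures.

Star P is more luminous, by a factor of 17.9.

Star P: p = 34.3 mas = 0.0343″ → d = 1/p = 29.15 pc
Star P: M = m − 5 log₁₀ d + 5 = 5.76 − 5·1.4647 + 5 = 3.436
Star Q: d = 1/p = 1/2.28×10^-3″ = 438.6 pc
Star Q: M = m − 5 log₁₀ d + 5 = 14.78 − 5·2.6421 + 5 = 6.570
ΔM = M_P − M_Q = 3.436 − (6.570) = -3.133; smaller M is more luminous → Star P.
L ratio = 10^(0.4 |ΔM|) = 10^1.253 = 17.92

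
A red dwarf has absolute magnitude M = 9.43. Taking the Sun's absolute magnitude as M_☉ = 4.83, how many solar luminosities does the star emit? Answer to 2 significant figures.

L/L_☉ ≈ 0.014

M − M_☉ = 9.43 − 4.83 = 4.600
L/L_☉ = 10^(−0.4 (M − M_☉)) = 10^-1.840 = 0.01445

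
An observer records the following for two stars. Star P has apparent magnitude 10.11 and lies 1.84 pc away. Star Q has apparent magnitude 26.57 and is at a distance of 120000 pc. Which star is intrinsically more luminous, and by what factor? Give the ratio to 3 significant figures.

Star P: M = m − 5 log₁₀ d + 5 = 10.11 − 5·0.2648 + 5 = 13.786
Star Q: M = m − 5 log₁₀ d + 5 = 26.57 − 5·5.0792 + 5 = 6.174
ΔM = M_P − M_Q = 13.786 − (6.174) = 7.612; smaller M is more luminous → Star Q.
L ratio = 10^(0.4 |ΔM|) = 10^3.045 = 1108

Star Q is more luminous, by a factor of 1110.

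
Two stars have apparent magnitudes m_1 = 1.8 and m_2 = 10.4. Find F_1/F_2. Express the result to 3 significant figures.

F_1/F_2 ≈ 2750

Δm = 1.8 − (10.4) = -8.6
Flux ratio = 10^(−0.4 Δm) = 10^(−0.4 × -8.6) = 10^3.440 = 2754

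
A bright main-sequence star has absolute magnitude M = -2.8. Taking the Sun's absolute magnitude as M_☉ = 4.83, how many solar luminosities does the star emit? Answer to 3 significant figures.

L/L_☉ ≈ 1130

M − M_☉ = -2.8 − 4.83 = -7.630
L/L_☉ = 10^(−0.4 (M − M_☉)) = 10^3.052 = 1127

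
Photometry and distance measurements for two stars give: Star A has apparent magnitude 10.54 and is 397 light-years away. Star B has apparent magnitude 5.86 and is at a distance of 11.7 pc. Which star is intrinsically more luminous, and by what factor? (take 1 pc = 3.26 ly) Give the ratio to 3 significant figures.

Star A is more luminous, by a factor of 1.45.

Star A: d = 397 ly / 3.26 = 121.8 pc
Star A: M = m − 5 log₁₀ d + 5 = 10.54 − 5·2.0856 + 5 = 5.112
Star B: M = m − 5 log₁₀ d + 5 = 5.86 − 5·1.0682 + 5 = 5.519
ΔM = M_A − M_B = 5.112 − (5.519) = -0.407; smaller M is more luminous → Star A.
L ratio = 10^(0.4 |ΔM|) = 10^0.163 = 1.455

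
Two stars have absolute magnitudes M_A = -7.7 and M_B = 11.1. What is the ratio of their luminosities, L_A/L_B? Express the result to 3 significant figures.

L_A/L_B ≈ 3.31×10^7

ΔM = M_A − M_B = -18.8
L_A/L_B = 10^(−0.4 ΔM) = 10^7.520 = 3.311×10^7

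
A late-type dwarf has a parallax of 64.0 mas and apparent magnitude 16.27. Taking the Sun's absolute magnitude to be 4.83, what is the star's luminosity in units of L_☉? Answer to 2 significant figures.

L/L_☉ ≈ 6.5×10^-5

d = 1/p = 1000/64.0 mas = 15.62 pc
M = m − 5 log₁₀ d + 5 = 16.27 − 5·1.1938 + 5 = 15.301
M − M_☉ = 15.301 − 4.83 = 10.471
L/L_☉ = 10^(−0.4 × 10.471) = 6.481×10^-5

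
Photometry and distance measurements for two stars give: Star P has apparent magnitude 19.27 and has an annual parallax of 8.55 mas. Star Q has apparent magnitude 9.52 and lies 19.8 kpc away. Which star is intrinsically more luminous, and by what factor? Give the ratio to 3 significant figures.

Star Q is more luminous, by a factor of 2.28×10^8.

Star P: p = 8.55 mas = 8.55×10^-3″ → d = 1/p = 117.0 pc
Star P: M = m − 5 log₁₀ d + 5 = 19.27 − 5·2.0680 + 5 = 13.930
Star Q: d = 19.8 kpc = 19800 pc
Star Q: M = m − 5 log₁₀ d + 5 = 9.52 − 5·4.2967 + 5 = -6.963
ΔM = M_P − M_Q = 13.930 − (-6.963) = 20.893; smaller M is more luminous → Star Q.
L ratio = 10^(0.4 |ΔM|) = 10^8.357 = 2.276×10^8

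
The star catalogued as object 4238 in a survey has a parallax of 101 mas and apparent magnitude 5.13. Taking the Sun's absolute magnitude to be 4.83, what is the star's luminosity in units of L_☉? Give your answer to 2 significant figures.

L/L_☉ ≈ 0.74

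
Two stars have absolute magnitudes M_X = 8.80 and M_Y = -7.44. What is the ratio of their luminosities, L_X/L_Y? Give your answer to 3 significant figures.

L_X/L_Y ≈ 3.19×10^-7

ΔM = M_X − M_Y = 16.24
L_X/L_Y = 10^(−0.4 ΔM) = 10^-6.496 = 3.192×10^-7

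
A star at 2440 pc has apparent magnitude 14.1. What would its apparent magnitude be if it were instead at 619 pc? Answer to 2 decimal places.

m ≈ 11.12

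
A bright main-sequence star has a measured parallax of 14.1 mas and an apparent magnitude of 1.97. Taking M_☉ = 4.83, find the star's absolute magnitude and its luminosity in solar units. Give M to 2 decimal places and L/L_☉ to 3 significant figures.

M ≈ -2.28; L/L_☉ ≈ 701

d = 1/p = 1000/14.1 mas = 70.92 pc
M = m − 5 log₁₀ d + 5 = 1.97 − 5·1.8508 + 5 = -2.284
M − M_☉ = -2.284 − 4.83 = -7.114
L/L_☉ = 10^(−0.4 × -7.114) = 700.7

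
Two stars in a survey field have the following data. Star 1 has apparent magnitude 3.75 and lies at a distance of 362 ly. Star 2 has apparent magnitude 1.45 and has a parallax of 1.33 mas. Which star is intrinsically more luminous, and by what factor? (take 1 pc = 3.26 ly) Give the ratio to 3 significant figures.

Star 1: d = 362 ly / 3.26 = 111.0 pc
Star 1: M = m − 5 log₁₀ d + 5 = 3.75 − 5·2.0455 + 5 = -1.477
Star 2: p = 1.33 mas = 1.33×10^-3″ → d = 1/p = 751.9 pc
Star 2: M = m − 5 log₁₀ d + 5 = 1.45 − 5·2.8761 + 5 = -7.931
ΔM = M_1 − M_2 = -1.477 − (-7.931) = 6.453; smaller M is more luminous → Star 2.
L ratio = 10^(0.4 |ΔM|) = 10^2.581 = 381.3

Star 2 is more luminous, by a factor of 381.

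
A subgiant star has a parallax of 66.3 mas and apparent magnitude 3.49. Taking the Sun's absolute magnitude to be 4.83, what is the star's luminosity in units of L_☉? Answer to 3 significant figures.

L/L_☉ ≈ 7.82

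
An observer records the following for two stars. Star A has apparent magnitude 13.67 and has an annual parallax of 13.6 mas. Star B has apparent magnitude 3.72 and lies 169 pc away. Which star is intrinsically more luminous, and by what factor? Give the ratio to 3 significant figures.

Star A: p = 13.6 mas = 0.0136″ → d = 1/p = 73.53 pc
Star A: M = m − 5 log₁₀ d + 5 = 13.67 − 5·1.8665 + 5 = 9.338
Star B: M = m − 5 log₁₀ d + 5 = 3.72 − 5·2.2279 + 5 = -2.419
ΔM = M_A − M_B = 9.338 − (-2.419) = 11.757; smaller M is more luminous → Star B.
L ratio = 10^(0.4 |ΔM|) = 10^4.703 = 50450

Star B is more luminous, by a factor of 50400.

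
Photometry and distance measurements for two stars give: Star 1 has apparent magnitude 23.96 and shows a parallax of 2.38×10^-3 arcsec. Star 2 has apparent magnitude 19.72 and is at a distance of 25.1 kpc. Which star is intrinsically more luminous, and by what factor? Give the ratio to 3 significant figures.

Star 2 is more luminous, by a factor of 177000.

Star 1: d = 1/p = 1/2.38×10^-3″ = 420.2 pc
Star 1: M = m − 5 log₁₀ d + 5 = 23.96 − 5·2.6234 + 5 = 15.843
Star 2: d = 25.1 kpc = 25100 pc
Star 2: M = m − 5 log₁₀ d + 5 = 19.72 − 5·4.3997 + 5 = 2.722
ΔM = M_1 − M_2 = 15.843 − (2.722) = 13.121; smaller M is more luminous → Star 2.
L ratio = 10^(0.4 |ΔM|) = 10^5.249 = 177200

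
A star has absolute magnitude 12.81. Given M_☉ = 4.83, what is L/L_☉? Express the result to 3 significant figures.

M − M_☉ = 12.81 − 4.83 = 7.980
L/L_☉ = 10^(−0.4 (M − M_☉)) = 10^-3.192 = 6.427×10^-4

L/L_☉ ≈ 6.43×10^-4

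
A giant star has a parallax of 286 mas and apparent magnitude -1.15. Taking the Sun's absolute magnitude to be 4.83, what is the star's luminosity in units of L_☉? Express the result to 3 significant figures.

d = 1/p = 1000/286 mas = 3.497 pc
M = m − 5 log₁₀ d + 5 = -1.15 − 5·0.5436 + 5 = 1.132
M − M_☉ = 1.132 − 4.83 = -3.698
L/L_☉ = 10^(−0.4 × -3.698) = 30.15

L/L_☉ ≈ 30.1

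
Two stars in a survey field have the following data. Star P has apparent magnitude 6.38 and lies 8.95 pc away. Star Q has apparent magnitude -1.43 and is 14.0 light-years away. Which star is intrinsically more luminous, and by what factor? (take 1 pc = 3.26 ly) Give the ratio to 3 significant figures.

Star Q is more luminous, by a factor of 306.

Star P: M = m − 5 log₁₀ d + 5 = 6.38 − 5·0.9518 + 5 = 6.621
Star Q: d = 14.0 ly / 3.26 = 4.294 pc
Star Q: M = m − 5 log₁₀ d + 5 = -1.43 − 5·0.6329 + 5 = 0.405
ΔM = M_P − M_Q = 6.621 − (0.405) = 6.215; smaller M is more luminous → Star Q.
L ratio = 10^(0.4 |ΔM|) = 10^2.486 = 306.3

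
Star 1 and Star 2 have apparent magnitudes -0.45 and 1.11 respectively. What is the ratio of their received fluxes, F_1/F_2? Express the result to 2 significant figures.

F_1/F_2 ≈ 4.2

Magnitude difference = -1.56
Flux ratio = 10^(−0.4 Δm) = 10^(−0.4 × -1.56) = 10^0.624 = 4.207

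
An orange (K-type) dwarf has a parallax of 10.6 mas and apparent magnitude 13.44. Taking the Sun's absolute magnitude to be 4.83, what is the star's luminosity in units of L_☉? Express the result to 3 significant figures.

L/L_☉ ≈ 0.0320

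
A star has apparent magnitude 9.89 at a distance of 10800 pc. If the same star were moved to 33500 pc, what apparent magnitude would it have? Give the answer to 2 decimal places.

m ≈ 12.35

Flux ∝ 1/d², so Δm = 5 log₁₀(d₂/d₁) = 5 log₁₀(33500/10800) = 2.458
m₂ = m₁ + Δm = 9.89 + (2.458) = 12.348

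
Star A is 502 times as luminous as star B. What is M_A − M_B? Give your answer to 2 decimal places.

M_A − M_B ≈ -6.75

Pogson: ΔM = −2.5 log₁₀(ratio) = −2.5 log₁₀(502) = −2.5 × 2.7007 = -6.752
Star A is brighter, so it has the smaller magnitude: the difference is negative.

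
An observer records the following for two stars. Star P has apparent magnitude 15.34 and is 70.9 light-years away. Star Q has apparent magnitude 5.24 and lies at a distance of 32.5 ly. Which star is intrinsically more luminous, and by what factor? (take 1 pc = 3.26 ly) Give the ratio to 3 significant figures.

Star Q is more luminous, by a factor of 2300.

Star P: d = 70.9 ly / 3.26 = 21.75 pc
Star P: M = m − 5 log₁₀ d + 5 = 15.34 − 5·1.3374 + 5 = 13.653
Star Q: d = 32.5 ly / 3.26 = 9.969 pc
Star Q: M = m − 5 log₁₀ d + 5 = 5.24 − 5·0.9987 + 5 = 5.247
ΔM = M_P − M_Q = 13.653 − (5.247) = 8.406; smaller M is more luminous → Star Q.
L ratio = 10^(0.4 |ΔM|) = 10^3.362 = 2304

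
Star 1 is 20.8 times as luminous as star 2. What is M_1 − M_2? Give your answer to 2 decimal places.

Pogson: ΔM = −2.5 log₁₀(ratio) = −2.5 log₁₀(20.8) = −2.5 × 1.3181 = -3.295
Star 1 is brighter, so it has the smaller magnitude: the difference is negative.

M_1 − M_2 ≈ -3.30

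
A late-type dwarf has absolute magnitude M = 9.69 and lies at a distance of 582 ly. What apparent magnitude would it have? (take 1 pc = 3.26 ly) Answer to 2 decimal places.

d = 582 ly / 3.26 = 178.5 pc
m = M + 5 log₁₀ d − 5 = 9.69 + 5·2.2517 − 5 = 15.949

m ≈ 15.95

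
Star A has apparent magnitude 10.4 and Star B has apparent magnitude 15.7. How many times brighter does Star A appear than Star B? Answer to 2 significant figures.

130

Magnitude difference = -5.3
Flux ratio = 10^(−0.4 Δm) = 10^(−0.4 × -5.3) = 10^2.120 = 131.8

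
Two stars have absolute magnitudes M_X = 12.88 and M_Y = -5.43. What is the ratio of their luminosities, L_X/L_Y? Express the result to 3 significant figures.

ΔM = M_X − M_Y = 18.31
L_X/L_Y = 10^(−0.4 ΔM) = 10^-7.324 = 4.742×10^-8

L_X/L_Y ≈ 4.74×10^-8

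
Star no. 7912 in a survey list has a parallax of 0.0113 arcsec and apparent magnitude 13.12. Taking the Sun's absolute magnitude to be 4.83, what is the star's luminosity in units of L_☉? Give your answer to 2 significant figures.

L/L_☉ ≈ 0.038

d = 1/p = 1/0.0113″ = 88.50 pc
M = m − 5 log₁₀ d + 5 = 13.12 − 5·1.9469 + 5 = 8.385
M − M_☉ = 8.385 − 4.83 = 3.555
L/L_☉ = 10^(−0.4 × 3.555) = 0.03783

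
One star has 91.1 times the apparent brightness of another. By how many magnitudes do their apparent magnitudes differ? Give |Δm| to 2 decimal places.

Pogson: Δm = −2.5 log₁₀(ratio) = −2.5 log₁₀(91.1) = −2.5 × 1.9595 = -4.899

|Δm| ≈ 4.90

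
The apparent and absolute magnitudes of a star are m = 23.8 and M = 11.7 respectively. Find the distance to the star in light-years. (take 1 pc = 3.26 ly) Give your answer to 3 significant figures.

d ≈ 8570 ly

Distance modulus: m − M = 23.8 − (11.7) = 12.100
m − M = 5 log₁₀ d − 5
log₁₀ d = (m − M)/5 + 1 = 3.4200
d = 10^3.4200 = 2630 pc
= 8575 ly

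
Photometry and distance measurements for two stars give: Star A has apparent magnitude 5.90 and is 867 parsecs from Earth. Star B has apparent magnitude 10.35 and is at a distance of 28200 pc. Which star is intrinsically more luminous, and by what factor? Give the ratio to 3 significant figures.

Star B is more luminous, by a factor of 17.6.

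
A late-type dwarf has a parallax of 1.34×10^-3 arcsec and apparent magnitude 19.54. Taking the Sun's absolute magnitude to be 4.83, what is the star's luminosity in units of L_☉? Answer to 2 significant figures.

L/L_☉ ≈ 7.3×10^-3

d = 1/p = 1/1.34×10^-3″ = 746.3 pc
M = m − 5 log₁₀ d + 5 = 19.54 − 5·2.8729 + 5 = 10.176
M − M_☉ = 10.176 − 4.83 = 5.346
L/L_☉ = 10^(−0.4 × 5.346) = 7.274×10^-3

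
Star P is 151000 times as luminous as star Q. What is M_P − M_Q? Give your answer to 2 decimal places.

M_P − M_Q ≈ -12.95

Pogson: ΔM = −2.5 log₁₀(ratio) = −2.5 log₁₀(151000) = −2.5 × 5.1790 = -12.947
Star P is brighter, so it has the smaller magnitude: the difference is negative.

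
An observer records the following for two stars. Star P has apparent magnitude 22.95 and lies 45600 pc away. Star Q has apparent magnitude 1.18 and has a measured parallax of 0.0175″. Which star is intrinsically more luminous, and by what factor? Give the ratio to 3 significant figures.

Star P: M = m − 5 log₁₀ d + 5 = 22.95 − 5·4.6590 + 5 = 4.655
Star Q: d = 1/p = 1/0.0175″ = 57.14 pc
Star Q: M = m − 5 log₁₀ d + 5 = 1.18 − 5·1.7570 + 5 = -2.605
ΔM = M_P − M_Q = 4.655 − (-2.605) = 7.260; smaller M is more luminous → Star Q.
L ratio = 10^(0.4 |ΔM|) = 10^2.904 = 801.7

Star Q is more luminous, by a factor of 802.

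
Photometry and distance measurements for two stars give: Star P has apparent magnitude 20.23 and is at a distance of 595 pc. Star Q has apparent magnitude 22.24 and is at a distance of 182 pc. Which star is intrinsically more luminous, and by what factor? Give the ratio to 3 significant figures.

Star P: M = m − 5 log₁₀ d + 5 = 20.23 − 5·2.7745 + 5 = 11.357
Star Q: M = m − 5 log₁₀ d + 5 = 22.24 − 5·2.2601 + 5 = 15.940
ΔM = M_P − M_Q = 11.357 − (15.940) = -4.582; smaller M is more luminous → Star P.
L ratio = 10^(0.4 |ΔM|) = 10^1.833 = 68.06

Star P is more luminous, by a factor of 68.1.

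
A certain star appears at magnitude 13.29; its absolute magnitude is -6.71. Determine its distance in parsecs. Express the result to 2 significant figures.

d ≈ 100000 pc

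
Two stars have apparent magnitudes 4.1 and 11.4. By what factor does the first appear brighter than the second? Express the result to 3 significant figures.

832

Magnitude difference = -7.3
Flux ratio = 10^(−0.4 Δm) = 10^(−0.4 × -7.3) = 10^2.920 = 831.8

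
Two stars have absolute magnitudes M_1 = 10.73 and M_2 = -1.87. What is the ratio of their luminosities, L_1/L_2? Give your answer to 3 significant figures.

ΔM = M_1 − M_2 = 12.60
L_1/L_2 = 10^(−0.4 ΔM) = 10^-5.040 = 9.120×10^-6

L_1/L_2 ≈ 9.12×10^-6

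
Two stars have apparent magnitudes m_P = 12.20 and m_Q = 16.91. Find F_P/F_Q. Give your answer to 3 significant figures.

Δm = 12.20 − (16.91) = -4.71
Flux ratio = 10^(−0.4 Δm) = 10^(−0.4 × -4.71) = 10^1.884 = 76.56

F_P/F_Q ≈ 76.6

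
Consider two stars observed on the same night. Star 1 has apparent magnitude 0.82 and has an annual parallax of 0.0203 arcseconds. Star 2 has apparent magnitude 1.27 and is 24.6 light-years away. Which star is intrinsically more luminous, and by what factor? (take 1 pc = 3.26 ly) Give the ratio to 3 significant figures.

Star 1 is more luminous, by a factor of 64.5.

Star 1: d = 1/p = 1/0.0203″ = 49.26 pc
Star 1: M = m − 5 log₁₀ d + 5 = 0.82 − 5·1.6925 + 5 = -2.643
Star 2: d = 24.6 ly / 3.26 = 7.546 pc
Star 2: M = m − 5 log₁₀ d + 5 = 1.27 − 5·0.8777 + 5 = 1.881
ΔM = M_1 − M_2 = -2.643 − (1.881) = -4.524; smaller M is more luminous → Star 1.
L ratio = 10^(0.4 |ΔM|) = 10^1.810 = 64.50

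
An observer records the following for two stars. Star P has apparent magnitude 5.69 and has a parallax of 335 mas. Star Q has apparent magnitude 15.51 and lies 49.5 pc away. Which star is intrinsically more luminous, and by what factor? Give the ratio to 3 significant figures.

Star P: p = 335 mas = 0.335″ → d = 1/p = 2.985 pc
Star P: M = m − 5 log₁₀ d + 5 = 5.69 − 5·0.4750 + 5 = 8.315
Star Q: M = m − 5 log₁₀ d + 5 = 15.51 − 5·1.6946 + 5 = 12.037
ΔM = M_P − M_Q = 8.315 − (12.037) = -3.722; smaller M is more luminous → Star P.
L ratio = 10^(0.4 |ΔM|) = 10^1.489 = 30.81

Star P is more luminous, by a factor of 30.8.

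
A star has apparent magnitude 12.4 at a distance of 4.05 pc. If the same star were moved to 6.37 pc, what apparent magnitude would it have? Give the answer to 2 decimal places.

m ≈ 13.38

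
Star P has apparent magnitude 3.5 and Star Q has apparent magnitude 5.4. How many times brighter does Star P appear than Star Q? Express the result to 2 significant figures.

Magnitude difference = -1.9
Flux ratio = 10^(−0.4 Δm) = 10^(−0.4 × -1.9) = 10^0.760 = 5.754

5.8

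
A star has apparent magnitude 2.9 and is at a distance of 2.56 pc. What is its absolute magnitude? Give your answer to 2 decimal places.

M ≈ 5.86

5 log₁₀(d/10 pc) = 5 log₁₀(2.560) − 5 = -2.959
M = m − 5 log₁₀(d/10) = 2.9 + 2.959 = 5.859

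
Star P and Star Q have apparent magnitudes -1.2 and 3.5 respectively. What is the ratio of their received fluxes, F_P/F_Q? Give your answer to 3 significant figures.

Magnitude difference = -4.7
Flux ratio = 10^(−0.4 Δm) = 10^(−0.4 × -4.7) = 10^1.880 = 75.86

F_P/F_Q ≈ 75.9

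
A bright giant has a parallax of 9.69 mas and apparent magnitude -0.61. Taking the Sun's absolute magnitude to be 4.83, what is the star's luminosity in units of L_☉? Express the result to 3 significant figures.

L/L_☉ ≈ 16000

d = 1/p = 1000/9.69 mas = 103.2 pc
M = m − 5 log₁₀ d + 5 = -0.61 − 5·2.0137 + 5 = -5.678
M − M_☉ = -5.678 − 4.83 = -10.508
L/L_☉ = 10^(−0.4 × -10.508) = 15970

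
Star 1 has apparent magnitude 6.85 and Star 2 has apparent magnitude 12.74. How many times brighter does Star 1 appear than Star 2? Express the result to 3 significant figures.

227

Δm = 6.85 − (12.74) = -5.89
Flux ratio = 10^(−0.4 Δm) = 10^(−0.4 × -5.89) = 10^2.356 = 227.0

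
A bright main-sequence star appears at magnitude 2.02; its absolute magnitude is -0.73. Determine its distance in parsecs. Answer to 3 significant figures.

d ≈ 35.5 pc

Distance modulus: m − M = 2.02 − (-0.73) = 2.750
m − M = 5 log₁₀ d − 5
log₁₀ d = (m − M)/5 + 1 = 1.5500
d = 10^1.5500 = 35.48 pc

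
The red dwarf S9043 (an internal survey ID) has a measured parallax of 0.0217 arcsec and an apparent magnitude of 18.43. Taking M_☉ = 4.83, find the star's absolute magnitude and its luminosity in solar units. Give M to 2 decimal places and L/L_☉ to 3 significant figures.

M ≈ 15.11; L/L_☉ ≈ 7.71×10^-5

d = 1/p = 1/0.0217″ = 46.08 pc
M = m − 5 log₁₀ d + 5 = 18.43 − 5·1.6635 + 5 = 15.112
M − M_☉ = 15.112 − 4.83 = 10.282
L/L_☉ = 10^(−0.4 × 10.282) = 7.710×10^-5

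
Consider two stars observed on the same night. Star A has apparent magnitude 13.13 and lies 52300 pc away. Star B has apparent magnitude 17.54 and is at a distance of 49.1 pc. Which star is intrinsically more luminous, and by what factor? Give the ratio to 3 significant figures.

Star A: M = m − 5 log₁₀ d + 5 = 13.13 − 5·4.7185 + 5 = -5.463
Star B: M = m − 5 log₁₀ d + 5 = 17.54 − 5·1.6911 + 5 = 14.085
ΔM = M_A − M_B = -5.463 − (14.085) = -19.547; smaller M is more luminous → Star A.
L ratio = 10^(0.4 |ΔM|) = 10^7.819 = 6.589×10^7

Star A is more luminous, by a factor of 6.59×10^7.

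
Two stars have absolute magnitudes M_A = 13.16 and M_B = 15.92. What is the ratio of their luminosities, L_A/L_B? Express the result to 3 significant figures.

ΔM = M_A − M_B = -2.76
L_A/L_B = 10^(−0.4 ΔM) = 10^1.104 = 12.71

L_A/L_B ≈ 12.7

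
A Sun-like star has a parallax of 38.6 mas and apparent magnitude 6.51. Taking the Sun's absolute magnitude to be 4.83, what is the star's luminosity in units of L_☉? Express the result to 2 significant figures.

d = 1/p = 1000/38.6 mas = 25.91 pc
M = m − 5 log₁₀ d + 5 = 6.51 − 5·1.4134 + 5 = 4.443
M − M_☉ = 4.443 − 4.83 = -0.387
L/L_☉ = 10^(−0.4 × -0.387) = 1.428

L/L_☉ ≈ 1.4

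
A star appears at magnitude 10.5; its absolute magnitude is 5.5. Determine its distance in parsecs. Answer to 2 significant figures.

d ≈ 100 pc

μ = m − M = 5.000
m − M = 5 log₁₀ d − 5
log₁₀ d = (m − M)/5 + 1 = 2.0000
d = 10^2.0000 = 100.0 pc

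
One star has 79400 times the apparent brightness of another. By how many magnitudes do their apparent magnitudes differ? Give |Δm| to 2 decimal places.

|Δm| ≈ 12.25

Pogson: Δm = −2.5 log₁₀(ratio) = −2.5 log₁₀(79400) = −2.5 × 4.8998 = -12.250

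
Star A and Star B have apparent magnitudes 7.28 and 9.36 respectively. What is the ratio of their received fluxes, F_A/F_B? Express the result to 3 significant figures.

Δm = 7.28 − (9.36) = -2.08
Flux ratio = 10^(−0.4 Δm) = 10^(−0.4 × -2.08) = 10^0.832 = 6.792

F_A/F_B ≈ 6.79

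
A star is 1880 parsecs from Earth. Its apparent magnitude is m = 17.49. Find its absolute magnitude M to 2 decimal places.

5 log₁₀(d/10 pc) = 5 log₁₀(1880) − 5 = 11.371
M = m − 5 log₁₀(d/10) = 17.49 − 11.371 = 6.119

M ≈ 6.12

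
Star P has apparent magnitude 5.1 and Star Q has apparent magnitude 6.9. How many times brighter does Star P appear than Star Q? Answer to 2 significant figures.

Magnitude difference = -1.8
Flux ratio = 10^(−0.4 Δm) = 10^(−0.4 × -1.8) = 10^0.720 = 5.248

5.2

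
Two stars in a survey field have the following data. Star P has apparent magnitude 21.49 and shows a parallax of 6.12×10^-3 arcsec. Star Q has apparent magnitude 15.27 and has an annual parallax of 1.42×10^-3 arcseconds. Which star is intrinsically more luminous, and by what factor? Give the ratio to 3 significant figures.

Star Q is more luminous, by a factor of 5710.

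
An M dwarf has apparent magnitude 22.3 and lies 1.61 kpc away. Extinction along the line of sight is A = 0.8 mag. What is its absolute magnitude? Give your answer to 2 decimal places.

M ≈ 10.47

d = 1.61 kpc = 1610 pc
5 log₁₀(d/10 pc) = 5 log₁₀(1610) − 5 = 11.034
M = m − 5 log₁₀(d/10) − A = 22.3 − 11.034 − 0.8 = 10.466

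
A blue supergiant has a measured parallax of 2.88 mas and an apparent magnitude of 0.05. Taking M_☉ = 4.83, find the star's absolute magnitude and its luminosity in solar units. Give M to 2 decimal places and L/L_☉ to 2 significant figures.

M ≈ -7.65; L/L_☉ ≈ 98000

d = 1/p = 1000/2.88 mas = 347.2 pc
M = m − 5 log₁₀ d + 5 = 0.05 − 5·2.5406 + 5 = -7.653
M − M_☉ = -7.653 − 4.83 = -12.483
L/L_☉ = 10^(−0.4 × -12.483) = 98450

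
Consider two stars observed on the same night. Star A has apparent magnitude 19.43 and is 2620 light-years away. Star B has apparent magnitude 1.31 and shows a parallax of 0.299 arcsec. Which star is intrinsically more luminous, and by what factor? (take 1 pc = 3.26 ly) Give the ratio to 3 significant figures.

Star A: d = 2620 ly / 3.26 = 803.7 pc
Star A: M = m − 5 log₁₀ d + 5 = 19.43 − 5·2.9051 + 5 = 9.905
Star B: d = 1/p = 1/0.299″ = 3.344 pc
Star B: M = m − 5 log₁₀ d + 5 = 1.31 − 5·0.5243 + 5 = 3.688
ΔM = M_A − M_B = 9.905 − (3.688) = 6.216; smaller M is more luminous → Star B.
L ratio = 10^(0.4 |ΔM|) = 10^2.486 = 306.5

Star B is more luminous, by a factor of 307.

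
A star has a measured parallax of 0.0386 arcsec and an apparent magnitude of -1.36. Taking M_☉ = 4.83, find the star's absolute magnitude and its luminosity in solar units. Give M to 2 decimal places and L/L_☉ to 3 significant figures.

M ≈ -3.43; L/L_☉ ≈ 2010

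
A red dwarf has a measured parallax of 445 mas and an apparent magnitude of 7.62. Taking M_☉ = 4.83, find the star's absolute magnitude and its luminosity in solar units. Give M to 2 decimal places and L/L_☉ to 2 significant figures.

d = 1/p = 1000/445 mas = 2.247 pc
M = m − 5 log₁₀ d + 5 = 7.62 − 5·0.3516 + 5 = 10.862
M − M_☉ = 10.862 − 4.83 = 6.032
L/L_☉ = 10^(−0.4 × 6.032) = 3.866×10^-3

M ≈ 10.86; L/L_☉ ≈ 3.9×10^-3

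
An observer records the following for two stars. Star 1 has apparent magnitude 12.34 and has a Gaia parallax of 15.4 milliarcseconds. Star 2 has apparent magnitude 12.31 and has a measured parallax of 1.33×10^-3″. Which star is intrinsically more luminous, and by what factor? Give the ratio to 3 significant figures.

Star 2 is more luminous, by a factor of 138.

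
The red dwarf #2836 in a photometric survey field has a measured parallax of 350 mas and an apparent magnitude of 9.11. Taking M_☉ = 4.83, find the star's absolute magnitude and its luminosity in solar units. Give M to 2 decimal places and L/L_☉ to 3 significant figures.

M ≈ 11.83; L/L_☉ ≈ 1.58×10^-3

d = 1/p = 1000/350 mas = 2.857 pc
M = m − 5 log₁₀ d + 5 = 9.11 − 5·0.4559 + 5 = 11.830
M − M_☉ = 11.830 − 4.83 = 7.000
L/L_☉ = 10^(−0.4 × 7.000) = 1.584×10^-3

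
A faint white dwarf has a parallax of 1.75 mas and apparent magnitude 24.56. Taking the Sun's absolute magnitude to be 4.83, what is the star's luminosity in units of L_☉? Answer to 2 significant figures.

d = 1/p = 1000/1.75 mas = 571.4 pc
M = m − 5 log₁₀ d + 5 = 24.56 − 5·2.7570 + 5 = 15.775
M − M_☉ = 15.775 − 4.83 = 10.945
L/L_☉ = 10^(−0.4 × 10.945) = 4.187×10^-5

L/L_☉ ≈ 4.2×10^-5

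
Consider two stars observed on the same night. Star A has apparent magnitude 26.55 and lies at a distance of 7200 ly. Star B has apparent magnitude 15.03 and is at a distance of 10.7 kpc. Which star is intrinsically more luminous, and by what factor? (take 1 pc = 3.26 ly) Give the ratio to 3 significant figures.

Star A: d = 7200 ly / 3.26 = 2209 pc
Star A: M = m − 5 log₁₀ d + 5 = 26.55 − 5·3.3441 + 5 = 14.829
Star B: d = 10.7 kpc = 10700 pc
Star B: M = m − 5 log₁₀ d + 5 = 15.03 − 5·4.0294 + 5 = -0.117
ΔM = M_A − M_B = 14.829 − (-0.117) = 14.946; smaller M is more luminous → Star B.
L ratio = 10^(0.4 |ΔM|) = 10^5.979 = 951800

Star B is more luminous, by a factor of 952000.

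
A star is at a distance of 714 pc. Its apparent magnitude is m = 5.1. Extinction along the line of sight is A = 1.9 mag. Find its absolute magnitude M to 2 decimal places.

M ≈ -6.07

5 log₁₀(d/10 pc) = 5 log₁₀(714.0) − 5 = 9.268
M = m − 5 log₁₀(d/10) − A = 5.1 − 9.268 − 1.9 = -6.068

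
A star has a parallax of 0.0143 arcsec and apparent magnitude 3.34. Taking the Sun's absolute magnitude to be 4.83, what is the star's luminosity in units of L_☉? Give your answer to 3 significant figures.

d = 1/p = 1/0.0143″ = 69.93 pc
M = m − 5 log₁₀ d + 5 = 3.34 − 5·1.8447 + 5 = -0.883
M − M_☉ = -0.883 − 4.83 = -5.713
L/L_☉ = 10^(−0.4 × -5.713) = 192.9

L/L_☉ ≈ 193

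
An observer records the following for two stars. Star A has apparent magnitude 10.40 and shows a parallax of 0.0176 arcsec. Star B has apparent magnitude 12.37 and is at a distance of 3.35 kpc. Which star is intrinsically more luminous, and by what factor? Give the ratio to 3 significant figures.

Star A: d = 1/p = 1/0.0176″ = 56.82 pc
Star A: M = m − 5 log₁₀ d + 5 = 10.40 − 5·1.7545 + 5 = 6.628
Star B: d = 3.35 kpc = 3350 pc
Star B: M = m − 5 log₁₀ d + 5 = 12.37 − 5·3.5250 + 5 = -0.255
ΔM = M_A − M_B = 6.628 − (-0.255) = 6.883; smaller M is more luminous → Star B.
L ratio = 10^(0.4 |ΔM|) = 10^2.753 = 566.4

Star B is more luminous, by a factor of 566.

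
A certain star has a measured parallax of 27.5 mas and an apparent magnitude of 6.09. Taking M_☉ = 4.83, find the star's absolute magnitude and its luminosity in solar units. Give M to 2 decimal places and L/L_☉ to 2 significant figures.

M ≈ 3.29; L/L_☉ ≈ 4.1

d = 1/p = 1000/27.5 mas = 36.36 pc
M = m − 5 log₁₀ d + 5 = 6.09 − 5·1.5607 + 5 = 3.287
M − M_☉ = 3.287 − 4.83 = -1.543
L/L_☉ = 10^(−0.4 × -1.543) = 4.143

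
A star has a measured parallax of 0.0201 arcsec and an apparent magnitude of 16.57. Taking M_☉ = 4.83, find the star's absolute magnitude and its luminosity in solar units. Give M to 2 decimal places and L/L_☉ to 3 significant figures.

d = 1/p = 1/0.0201″ = 49.75 pc
M = m − 5 log₁₀ d + 5 = 16.57 − 5·1.6968 + 5 = 13.086
M − M_☉ = 13.086 − 4.83 = 8.256
L/L_☉ = 10^(−0.4 × 8.256) = 4.984×10^-4

M ≈ 13.09; L/L_☉ ≈ 4.98×10^-4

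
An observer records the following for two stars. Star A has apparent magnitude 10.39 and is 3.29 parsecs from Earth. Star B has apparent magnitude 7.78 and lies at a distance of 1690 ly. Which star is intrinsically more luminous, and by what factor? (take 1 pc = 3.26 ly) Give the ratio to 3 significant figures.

Star B is more luminous, by a factor of 275000.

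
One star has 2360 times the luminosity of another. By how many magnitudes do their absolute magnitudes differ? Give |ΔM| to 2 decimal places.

|ΔM| ≈ 8.43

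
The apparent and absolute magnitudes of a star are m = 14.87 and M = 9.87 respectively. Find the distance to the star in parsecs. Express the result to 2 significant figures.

Distance modulus: m − M = 14.87 − (9.87) = 5.000
m − M = 5 log₁₀ d − 5
log₁₀ d = (m − M)/5 + 1 = 2.0000
d = 10^2.0000 = 100.0 pc

d ≈ 100 pc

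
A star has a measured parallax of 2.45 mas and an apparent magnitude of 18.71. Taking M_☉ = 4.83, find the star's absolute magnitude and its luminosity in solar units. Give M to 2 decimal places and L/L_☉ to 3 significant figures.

M ≈ 10.66; L/L_☉ ≈ 4.67×10^-3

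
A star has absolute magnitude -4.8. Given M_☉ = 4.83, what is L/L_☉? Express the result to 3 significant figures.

L/L_☉ ≈ 7110

M − M_☉ = -4.8 − 4.83 = -9.630
L/L_☉ = 10^(−0.4 (M − M_☉)) = 10^3.852 = 7112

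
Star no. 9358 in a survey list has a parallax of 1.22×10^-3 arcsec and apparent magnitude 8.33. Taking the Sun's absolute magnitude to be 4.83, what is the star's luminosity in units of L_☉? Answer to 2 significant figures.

L/L_☉ ≈ 270

d = 1/p = 1/1.22×10^-3″ = 819.7 pc
M = m − 5 log₁₀ d + 5 = 8.33 − 5·2.9136 + 5 = -1.238
M − M_☉ = -1.238 − 4.83 = -6.068
L/L_☉ = 10^(−0.4 × -6.068) = 267.5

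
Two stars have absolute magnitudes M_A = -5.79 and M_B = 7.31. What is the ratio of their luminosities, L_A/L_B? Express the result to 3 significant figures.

L_A/L_B ≈ 174000

ΔM = M_A − M_B = -13.10
L_A/L_B = 10^(−0.4 ΔM) = 10^5.240 = 173800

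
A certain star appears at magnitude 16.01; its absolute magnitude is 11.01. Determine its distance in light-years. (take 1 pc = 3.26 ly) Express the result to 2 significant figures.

d ≈ 330 ly

μ = m − M = 5.000
m − M = 5 log₁₀ d − 5
log₁₀ d = (m − M)/5 + 1 = 2.0000
d = 10^2.0000 = 100.0 pc
= 326.0 ly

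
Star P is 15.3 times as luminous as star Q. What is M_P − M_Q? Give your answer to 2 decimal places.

M_P − M_Q ≈ -2.96

Pogson: ΔM = −2.5 log₁₀(ratio) = −2.5 log₁₀(15.3) = −2.5 × 1.1847 = -2.962
Star P is brighter, so it has the smaller magnitude: the difference is negative.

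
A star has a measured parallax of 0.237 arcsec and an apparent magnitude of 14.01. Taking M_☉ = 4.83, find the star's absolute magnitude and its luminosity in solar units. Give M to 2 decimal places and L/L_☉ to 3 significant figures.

M ≈ 15.88; L/L_☉ ≈ 3.79×10^-5

d = 1/p = 1/0.237″ = 4.219 pc
M = m − 5 log₁₀ d + 5 = 14.01 − 5·0.6253 + 5 = 15.884
M − M_☉ = 15.884 − 4.83 = 11.054
L/L_☉ = 10^(−0.4 × 11.054) = 3.789×10^-5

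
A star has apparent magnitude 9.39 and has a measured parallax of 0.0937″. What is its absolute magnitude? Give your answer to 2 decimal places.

M ≈ 9.25

d = 1/p = 1/0.0937″ = 10.67 pc
5 log₁₀(d/10 pc) = 5 log₁₀(10.67) − 5 = 0.141
M = m − 5 log₁₀(d/10) = 9.39 − 0.141 = 9.249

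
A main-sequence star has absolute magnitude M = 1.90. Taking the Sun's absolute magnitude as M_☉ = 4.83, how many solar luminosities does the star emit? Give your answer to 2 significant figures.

L/L_☉ ≈ 15

M − M_☉ = 1.90 − 4.83 = -2.930
L/L_☉ = 10^(−0.4 (M − M_☉)) = 10^1.172 = 14.86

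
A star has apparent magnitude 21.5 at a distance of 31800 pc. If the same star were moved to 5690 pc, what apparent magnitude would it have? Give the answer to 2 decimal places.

Flux ∝ 1/d², so Δm = 5 log₁₀(d₂/d₁) = 5 log₁₀(5690/31800) = -3.737
m₂ = m₁ + Δm = 21.5 + (-3.737) = 17.763

m ≈ 17.76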